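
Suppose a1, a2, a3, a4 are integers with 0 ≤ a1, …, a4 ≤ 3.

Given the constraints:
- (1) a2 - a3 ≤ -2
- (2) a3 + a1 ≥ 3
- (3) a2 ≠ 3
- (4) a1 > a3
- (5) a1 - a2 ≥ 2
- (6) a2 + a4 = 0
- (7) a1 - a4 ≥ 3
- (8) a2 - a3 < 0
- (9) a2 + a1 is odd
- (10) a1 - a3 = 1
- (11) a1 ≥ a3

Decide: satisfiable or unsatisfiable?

Setting (a1, a2, a3, a4) = (3, 0, 2, 0) satisfies everything: constraint 1: a2 - a3 = -2; constraint 2: a3 + a1 = 5; constraint 5: a1 - a2 = 3, and the others follow.

Satisfiable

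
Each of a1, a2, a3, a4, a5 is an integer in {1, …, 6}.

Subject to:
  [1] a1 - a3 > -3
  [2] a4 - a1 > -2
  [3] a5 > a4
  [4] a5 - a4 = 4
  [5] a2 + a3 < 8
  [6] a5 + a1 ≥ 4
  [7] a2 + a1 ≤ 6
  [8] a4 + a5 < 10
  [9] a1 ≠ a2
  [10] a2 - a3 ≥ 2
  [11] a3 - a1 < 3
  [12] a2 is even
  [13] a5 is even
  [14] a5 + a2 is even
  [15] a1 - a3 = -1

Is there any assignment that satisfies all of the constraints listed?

Satisfiable

One satisfying assignment is a1 = 1, a2 = 4, a3 = 2, a4 = 2, a5 = 6.
For the less obvious constraints — constraint 1: a1 - a3 = -1; constraint 2: a4 - a1 = 1; constraint 4: a5 - a4 = 4 — and the others hold by inspection.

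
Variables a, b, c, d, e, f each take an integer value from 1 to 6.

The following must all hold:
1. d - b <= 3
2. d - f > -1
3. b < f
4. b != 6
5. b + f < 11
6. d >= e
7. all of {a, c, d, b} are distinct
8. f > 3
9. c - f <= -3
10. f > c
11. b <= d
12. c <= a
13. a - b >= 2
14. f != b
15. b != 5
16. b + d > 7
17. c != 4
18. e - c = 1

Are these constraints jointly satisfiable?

Satisfiable

Setting (a, b, c, d, e, f) = (5, 3, 2, 6, 3, 6) satisfies everything: constraint 1: d - b = 3; constraint 2: d - f = 0; constraint 5: b + f = 9, and the others follow.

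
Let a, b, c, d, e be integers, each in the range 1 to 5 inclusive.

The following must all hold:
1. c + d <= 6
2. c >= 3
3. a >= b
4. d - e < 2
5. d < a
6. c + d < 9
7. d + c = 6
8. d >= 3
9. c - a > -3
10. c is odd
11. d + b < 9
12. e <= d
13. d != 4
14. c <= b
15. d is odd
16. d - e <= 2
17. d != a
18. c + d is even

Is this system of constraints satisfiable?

One satisfying assignment is a = 4, b = 4, c = 3, d = 3, e = 2.
For the less obvious constraints — constraint 1: c + d = 6; constraint 4: d - e = 1; constraint 6: c + d = 6 — and the others hold by inspection.

Satisfiable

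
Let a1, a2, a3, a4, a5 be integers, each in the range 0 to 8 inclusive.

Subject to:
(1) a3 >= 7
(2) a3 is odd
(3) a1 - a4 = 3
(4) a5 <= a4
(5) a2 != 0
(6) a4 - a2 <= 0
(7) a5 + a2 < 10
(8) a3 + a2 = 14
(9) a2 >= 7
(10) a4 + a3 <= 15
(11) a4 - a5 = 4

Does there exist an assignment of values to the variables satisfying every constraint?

Take a1 = 8, a2 = 7, a3 = 7, a4 = 5, a5 = 1. Then constraint 3: a1 - a4 = 3; constraint 6: a4 - a2 = -2, and every other listed constraint is also met.

Satisfiable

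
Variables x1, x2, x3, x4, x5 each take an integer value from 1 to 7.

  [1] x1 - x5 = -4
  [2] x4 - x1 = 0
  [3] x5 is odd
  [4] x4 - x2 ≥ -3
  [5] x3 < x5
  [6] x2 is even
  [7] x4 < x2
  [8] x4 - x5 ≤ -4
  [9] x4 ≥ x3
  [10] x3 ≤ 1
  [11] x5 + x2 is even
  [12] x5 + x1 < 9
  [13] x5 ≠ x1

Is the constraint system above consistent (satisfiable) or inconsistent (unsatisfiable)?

Unsatisfiable

Constraint 3 makes x5 odd and constraint 6 makes x2 even, so x5 + x2 must be odd. Constraint 11 says x5 + x2 is even — contradiction.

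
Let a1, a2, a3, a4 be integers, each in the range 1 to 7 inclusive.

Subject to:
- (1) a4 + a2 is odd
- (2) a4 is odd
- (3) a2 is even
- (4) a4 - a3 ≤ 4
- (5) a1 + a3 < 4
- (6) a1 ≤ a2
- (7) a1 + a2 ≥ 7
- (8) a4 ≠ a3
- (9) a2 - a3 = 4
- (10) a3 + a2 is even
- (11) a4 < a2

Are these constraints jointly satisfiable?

Satisfiable

Setting (a1, a2, a3, a4) = (1, 6, 2, 5) satisfies everything: constraint 4: a4 - a3 = 3; constraint 5: a1 + a3 = 3; constraint 7: a1 + a2 = 7, and the others follow.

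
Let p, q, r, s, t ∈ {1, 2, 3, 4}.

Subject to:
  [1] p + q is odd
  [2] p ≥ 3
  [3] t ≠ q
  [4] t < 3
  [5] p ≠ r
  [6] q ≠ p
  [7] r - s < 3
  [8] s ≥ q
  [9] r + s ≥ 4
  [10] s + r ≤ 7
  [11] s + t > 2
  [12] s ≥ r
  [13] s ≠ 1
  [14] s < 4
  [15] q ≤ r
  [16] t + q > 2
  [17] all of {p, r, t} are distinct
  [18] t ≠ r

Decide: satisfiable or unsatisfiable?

One satisfying assignment is p = 4, q = 3, r = 3, s = 3, t = 1.
For the less obvious constraints — constraint 7: r - s = 0; constraint 9: r + s = 6; constraint 10: s + r = 6 — and the others hold by inspection.

Satisfiable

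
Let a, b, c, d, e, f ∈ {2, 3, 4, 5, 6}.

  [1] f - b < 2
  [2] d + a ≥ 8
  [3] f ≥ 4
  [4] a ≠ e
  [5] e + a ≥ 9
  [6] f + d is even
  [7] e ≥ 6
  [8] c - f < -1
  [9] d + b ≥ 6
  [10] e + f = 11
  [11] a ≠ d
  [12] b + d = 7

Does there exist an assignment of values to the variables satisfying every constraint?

Setting (a, b, c, d, e, f) = (5, 4, 3, 3, 6, 5) satisfies everything: constraint 1: f - b = 1; constraint 2: d + a = 8; constraint 5: e + a = 11, and the others follow.

Satisfiable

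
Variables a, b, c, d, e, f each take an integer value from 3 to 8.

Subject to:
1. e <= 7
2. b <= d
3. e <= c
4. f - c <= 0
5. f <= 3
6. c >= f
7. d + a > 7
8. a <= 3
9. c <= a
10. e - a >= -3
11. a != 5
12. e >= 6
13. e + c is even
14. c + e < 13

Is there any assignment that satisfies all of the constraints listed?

Unsatisfiable

From constraints 3 and 12: c ≥ e and e ≥ 6, so c ≥ 6. From constraints 8 and 9: c ≤ a and a ≤ 3, so c ≤ 3. But 3 < 6, so no value of c works.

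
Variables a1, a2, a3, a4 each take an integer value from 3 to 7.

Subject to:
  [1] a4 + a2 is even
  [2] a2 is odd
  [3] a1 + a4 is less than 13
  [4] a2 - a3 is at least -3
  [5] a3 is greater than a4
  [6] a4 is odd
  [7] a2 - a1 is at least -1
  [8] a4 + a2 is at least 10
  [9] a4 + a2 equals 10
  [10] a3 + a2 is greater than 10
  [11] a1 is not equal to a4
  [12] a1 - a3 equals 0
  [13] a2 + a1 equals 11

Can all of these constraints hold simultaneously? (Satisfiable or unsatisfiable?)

Try a1 = 6, a2 = 5, a3 = 6, a4 = 5.
Check constraint 3: a1 + a4 = 11; constraint 4: a2 - a3 = -1; constraint 7: a2 - a1 = -1. The remaining constraints are straightforward to verify.

Satisfiable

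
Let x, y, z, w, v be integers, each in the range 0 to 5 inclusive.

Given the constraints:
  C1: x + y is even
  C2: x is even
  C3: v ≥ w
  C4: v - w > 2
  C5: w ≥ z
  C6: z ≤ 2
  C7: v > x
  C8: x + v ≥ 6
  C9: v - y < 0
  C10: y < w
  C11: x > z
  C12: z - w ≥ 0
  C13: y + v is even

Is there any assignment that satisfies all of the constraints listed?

Constraints 7, 9, 10, 11, and 12 give v < y, y < w, w ≤ z, z < x, x < v. Chaining: v < y < w ≤ z < x < v, which forces v < v — impossible.

Unsatisfiable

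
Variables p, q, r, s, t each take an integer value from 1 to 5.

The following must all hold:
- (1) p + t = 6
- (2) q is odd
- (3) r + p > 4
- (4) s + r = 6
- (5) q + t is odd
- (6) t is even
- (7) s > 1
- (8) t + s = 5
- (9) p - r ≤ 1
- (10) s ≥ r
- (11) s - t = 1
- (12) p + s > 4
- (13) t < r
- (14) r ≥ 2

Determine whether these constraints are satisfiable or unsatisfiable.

Satisfiable

The assignment p = 4, q = 3, r = 3, s = 3, t = 2 works:
  constraint 1 holds since p + t = 6.
  constraint 3 holds since r + p = 7.
  constraint 4 holds since s + r = 6.
The rest check out directly.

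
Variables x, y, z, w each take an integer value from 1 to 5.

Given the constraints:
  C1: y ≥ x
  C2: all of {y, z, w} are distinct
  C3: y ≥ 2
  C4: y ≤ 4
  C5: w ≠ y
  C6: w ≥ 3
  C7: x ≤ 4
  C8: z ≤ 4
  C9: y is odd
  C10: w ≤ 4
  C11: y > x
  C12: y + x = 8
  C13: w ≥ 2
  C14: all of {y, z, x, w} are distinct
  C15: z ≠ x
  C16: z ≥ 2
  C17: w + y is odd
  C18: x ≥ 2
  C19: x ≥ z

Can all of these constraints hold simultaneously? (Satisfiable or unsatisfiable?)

Constraints 3, 4, 7, 8, 10, 13, 16, and 18 confine each of y, z, x, w to the 3 values {2, …, 4}.
Constraint 14 requires all 4 of them to be distinct, but only 3 values are available — impossible by the pigeonhole principle.

Unsatisfiable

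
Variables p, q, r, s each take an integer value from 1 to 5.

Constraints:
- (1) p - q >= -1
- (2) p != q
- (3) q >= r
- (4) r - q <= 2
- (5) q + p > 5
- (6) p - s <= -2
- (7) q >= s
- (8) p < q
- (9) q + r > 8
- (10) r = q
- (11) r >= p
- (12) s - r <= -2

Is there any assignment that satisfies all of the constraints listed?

Constraints 1, 4, 6, and 12 give r − s ≥ 2, s − p ≥ 2, p − q ≥ -1, q − r ≥ -2.
Adding all 4 inequalities: the left sides telescope to 0, and the right sides sum to 2 + 2 + (-1) + (-2) = 1. So 0 ≥ 1, which is false.

Unsatisfiable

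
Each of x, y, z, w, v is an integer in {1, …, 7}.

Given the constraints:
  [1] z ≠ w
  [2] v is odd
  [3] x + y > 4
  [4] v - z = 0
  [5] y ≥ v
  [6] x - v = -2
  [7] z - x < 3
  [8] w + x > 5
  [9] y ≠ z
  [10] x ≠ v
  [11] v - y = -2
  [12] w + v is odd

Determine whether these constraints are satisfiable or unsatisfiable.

Try x = 1, y = 5, z = 3, w = 6, v = 3.
Check constraint 3: x + y = 6; constraint 4: v - z = 0; constraint 6: x - v = -2. The remaining constraints are straightforward to verify.

Satisfiable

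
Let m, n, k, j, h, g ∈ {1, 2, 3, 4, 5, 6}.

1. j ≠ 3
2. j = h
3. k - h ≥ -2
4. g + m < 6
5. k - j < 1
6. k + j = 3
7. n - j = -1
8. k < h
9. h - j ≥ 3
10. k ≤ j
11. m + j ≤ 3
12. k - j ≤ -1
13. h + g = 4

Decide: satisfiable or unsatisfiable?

Unsatisfiable

Constraints 3, 9, and 12 give h − j ≥ 3, j − k ≥ 1, k − h ≥ -2.
Adding all 3 inequalities: the left sides telescope to 0, and the right sides sum to 3 + 1 + (-2) = 2. So 0 ≥ 2, which is false.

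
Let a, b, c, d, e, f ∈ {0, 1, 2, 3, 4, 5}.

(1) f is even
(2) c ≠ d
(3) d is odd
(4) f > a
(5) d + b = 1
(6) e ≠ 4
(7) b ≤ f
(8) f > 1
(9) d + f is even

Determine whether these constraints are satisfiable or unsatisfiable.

Constraint 3 makes d odd and constraint 1 makes f even, so d + f must be odd. Constraint 9 says d + f is even — contradiction.

Unsatisfiable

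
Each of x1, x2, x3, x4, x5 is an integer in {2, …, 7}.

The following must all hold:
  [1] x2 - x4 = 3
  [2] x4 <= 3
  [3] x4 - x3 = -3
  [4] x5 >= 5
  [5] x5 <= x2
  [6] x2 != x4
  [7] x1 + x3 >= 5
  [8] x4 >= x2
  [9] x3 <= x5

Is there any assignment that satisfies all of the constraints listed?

Unsatisfiable

From constraints 4 and 5: x2 ≥ x5 and x5 ≥ 5, so x2 ≥ 5. From constraints 2 and 8: x2 ≤ x4 and x4 ≤ 3, so x2 ≤ 3. But 3 < 5, so no value of x2 works.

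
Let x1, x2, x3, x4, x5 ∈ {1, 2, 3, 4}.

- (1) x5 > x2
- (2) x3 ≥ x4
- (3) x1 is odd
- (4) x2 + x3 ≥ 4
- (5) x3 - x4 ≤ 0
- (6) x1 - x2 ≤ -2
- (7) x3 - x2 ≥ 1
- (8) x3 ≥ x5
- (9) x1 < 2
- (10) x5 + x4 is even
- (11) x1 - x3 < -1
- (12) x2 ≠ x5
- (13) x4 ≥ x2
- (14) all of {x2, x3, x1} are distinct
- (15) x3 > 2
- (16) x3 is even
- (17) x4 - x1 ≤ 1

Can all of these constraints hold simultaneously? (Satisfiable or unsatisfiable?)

Constraints 5, 6, 7, and 17 give x3 − x2 ≥ 1, x2 − x1 ≥ 2, x1 − x4 ≥ -1, x4 − x3 ≥ 0.
Adding all 4 inequalities: the left sides telescope to 0, and the right sides sum to 1 + 2 + (-1) + 0 = 2. So 0 ≥ 2, which is false.

Unsatisfiable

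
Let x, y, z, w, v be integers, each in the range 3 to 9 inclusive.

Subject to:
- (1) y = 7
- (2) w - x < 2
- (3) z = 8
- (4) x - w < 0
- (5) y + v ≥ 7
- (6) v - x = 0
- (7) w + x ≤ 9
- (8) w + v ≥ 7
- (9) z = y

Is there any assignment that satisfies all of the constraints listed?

Constraint 3 fixes z = 8 and constraint 1 fixes y = 7, but constraint 9 requires z = y. Since 8 ≠ 7, contradiction.

Unsatisfiable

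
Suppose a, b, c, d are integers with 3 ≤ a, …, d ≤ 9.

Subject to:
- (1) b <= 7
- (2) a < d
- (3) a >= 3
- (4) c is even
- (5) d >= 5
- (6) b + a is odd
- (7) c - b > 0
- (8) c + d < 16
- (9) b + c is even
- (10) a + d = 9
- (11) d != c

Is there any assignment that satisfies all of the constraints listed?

One satisfying assignment is a = 3, b = 6, c = 8, d = 6.
For the less obvious constraints — constraint 7: c - b = 2; constraint 8: c + d = 14; constraint 10: a + d = 9 — and the others hold by inspection.

Satisfiable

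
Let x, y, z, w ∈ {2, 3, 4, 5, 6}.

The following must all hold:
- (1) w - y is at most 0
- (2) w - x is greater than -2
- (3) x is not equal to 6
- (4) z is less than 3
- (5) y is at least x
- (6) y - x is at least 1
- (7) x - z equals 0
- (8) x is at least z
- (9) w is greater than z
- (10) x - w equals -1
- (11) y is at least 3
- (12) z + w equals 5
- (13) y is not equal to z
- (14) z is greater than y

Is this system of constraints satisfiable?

Constraints 1, 9, and 14 give y < z, z < w, w ≤ y. Chaining: y < z < w ≤ y, which forces y < y — impossible.

Unsatisfiable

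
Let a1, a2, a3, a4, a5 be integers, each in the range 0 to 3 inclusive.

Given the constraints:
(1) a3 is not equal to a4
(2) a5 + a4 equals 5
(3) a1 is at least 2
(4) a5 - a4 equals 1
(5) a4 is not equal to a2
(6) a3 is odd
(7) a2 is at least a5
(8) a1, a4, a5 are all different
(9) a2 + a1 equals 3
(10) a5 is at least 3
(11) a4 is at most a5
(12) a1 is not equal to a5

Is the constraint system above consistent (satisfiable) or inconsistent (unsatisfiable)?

Unsatisfiable

From constraints 7 and 10: a2 ≥ a5 ≥ 3. From constraint 3: a1 ≥ 2. Hence a2 + a1 ≥ 5. But constraint 9 requires a2 + a1 = 3, and 3 < 5. Contradiction.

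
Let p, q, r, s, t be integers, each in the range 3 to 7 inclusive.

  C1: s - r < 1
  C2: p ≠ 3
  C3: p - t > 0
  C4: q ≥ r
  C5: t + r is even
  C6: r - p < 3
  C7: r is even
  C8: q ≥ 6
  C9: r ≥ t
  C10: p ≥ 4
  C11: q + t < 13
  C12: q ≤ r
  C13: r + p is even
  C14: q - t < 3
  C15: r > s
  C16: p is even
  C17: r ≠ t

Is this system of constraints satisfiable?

Satisfiable

Setting (p, q, r, s, t) = (6, 6, 6, 4, 4) satisfies everything: constraint 1: s - r = -2; constraint 3: p - t = 2; constraint 6: r - p = 0, and the others follow.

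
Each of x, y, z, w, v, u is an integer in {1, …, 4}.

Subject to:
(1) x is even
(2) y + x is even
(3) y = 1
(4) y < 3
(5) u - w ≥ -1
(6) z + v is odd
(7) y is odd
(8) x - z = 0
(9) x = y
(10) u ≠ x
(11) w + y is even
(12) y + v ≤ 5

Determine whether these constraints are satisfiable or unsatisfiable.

Unsatisfiable

Constraint 7 makes y odd and constraint 1 makes x even, so y + x must be odd. Constraint 2 says y + x is even — contradiction.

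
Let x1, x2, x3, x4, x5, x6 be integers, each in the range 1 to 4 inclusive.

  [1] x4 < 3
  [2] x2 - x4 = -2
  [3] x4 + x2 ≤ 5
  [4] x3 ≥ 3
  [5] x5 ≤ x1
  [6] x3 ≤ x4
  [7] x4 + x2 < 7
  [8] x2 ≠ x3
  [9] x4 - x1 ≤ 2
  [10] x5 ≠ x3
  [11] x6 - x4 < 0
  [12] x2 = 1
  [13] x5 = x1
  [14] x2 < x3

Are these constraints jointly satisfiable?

From constraints 4 and 6: x4 ≥ x3 and x3 ≥ 3, so x4 ≥ 3. From constraint 1: x4 ≤ 2. But 2 < 3, so no value of x4 works.

Unsatisfiable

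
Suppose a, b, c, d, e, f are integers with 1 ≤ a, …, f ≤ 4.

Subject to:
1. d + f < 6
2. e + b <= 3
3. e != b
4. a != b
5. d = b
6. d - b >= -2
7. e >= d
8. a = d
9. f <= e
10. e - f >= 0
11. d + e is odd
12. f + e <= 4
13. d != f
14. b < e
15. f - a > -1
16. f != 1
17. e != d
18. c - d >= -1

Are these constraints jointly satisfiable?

Unsatisfiable

From constraints 5 and 8, a = d = b, so a = b. But constraint 4 says a ≠ b. Contradiction.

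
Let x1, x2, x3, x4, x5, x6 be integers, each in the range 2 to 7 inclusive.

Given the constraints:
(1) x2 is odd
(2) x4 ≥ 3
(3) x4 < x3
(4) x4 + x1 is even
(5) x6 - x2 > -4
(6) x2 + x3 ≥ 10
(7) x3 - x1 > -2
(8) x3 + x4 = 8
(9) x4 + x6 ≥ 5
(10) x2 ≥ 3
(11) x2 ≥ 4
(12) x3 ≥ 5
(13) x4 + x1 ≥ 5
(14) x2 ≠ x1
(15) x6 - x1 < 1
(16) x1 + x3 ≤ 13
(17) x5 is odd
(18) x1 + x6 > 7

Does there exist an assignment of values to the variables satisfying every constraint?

The assignment x1 = 5, x2 = 7, x3 = 5, x4 = 3, x5 = 5, x6 = 4 works:
  constraint 5 holds since x6 - x2 = -3.
  constraint 6 holds since x2 + x3 = 12.
The rest check out directly.

Satisfiable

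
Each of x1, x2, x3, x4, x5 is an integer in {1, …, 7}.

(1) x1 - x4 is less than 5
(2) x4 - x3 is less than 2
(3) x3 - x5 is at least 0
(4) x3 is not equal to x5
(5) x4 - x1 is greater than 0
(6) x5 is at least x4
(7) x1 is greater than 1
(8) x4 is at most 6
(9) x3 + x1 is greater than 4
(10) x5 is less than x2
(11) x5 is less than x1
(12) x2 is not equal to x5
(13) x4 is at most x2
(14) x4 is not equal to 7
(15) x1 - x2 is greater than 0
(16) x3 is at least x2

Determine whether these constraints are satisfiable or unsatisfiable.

Constraints 5, 6, 10, and 15 give x1 < x4, x4 ≤ x5, x5 < x2, x2 < x1. Chaining: x1 < x4 ≤ x5 < x2 < x1, which forces x1 < x1 — impossible.

Unsatisfiable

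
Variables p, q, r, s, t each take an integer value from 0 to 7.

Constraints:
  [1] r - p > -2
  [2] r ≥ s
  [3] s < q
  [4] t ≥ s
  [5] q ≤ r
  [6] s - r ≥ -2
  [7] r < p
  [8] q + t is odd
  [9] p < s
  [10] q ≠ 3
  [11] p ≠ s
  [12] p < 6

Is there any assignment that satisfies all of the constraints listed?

Unsatisfiable

Constraints 3, 5, 7, and 9 give r < p, p < s, s < q, q ≤ r. Chaining: r < p < s < q ≤ r, which forces r < r — impossible.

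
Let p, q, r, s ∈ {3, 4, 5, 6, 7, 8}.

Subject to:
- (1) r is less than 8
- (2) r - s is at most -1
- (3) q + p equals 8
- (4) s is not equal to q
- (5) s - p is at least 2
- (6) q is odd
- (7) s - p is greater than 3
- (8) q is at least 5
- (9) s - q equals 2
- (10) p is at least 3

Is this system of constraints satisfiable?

The assignment p = 3, q = 5, r = 3, s = 7 works:
  constraint 2 holds since r - s = -4.
  constraint 3 holds since q + p = 8.
  constraint 5 holds since s - p = 4.
The rest check out directly.

Satisfiable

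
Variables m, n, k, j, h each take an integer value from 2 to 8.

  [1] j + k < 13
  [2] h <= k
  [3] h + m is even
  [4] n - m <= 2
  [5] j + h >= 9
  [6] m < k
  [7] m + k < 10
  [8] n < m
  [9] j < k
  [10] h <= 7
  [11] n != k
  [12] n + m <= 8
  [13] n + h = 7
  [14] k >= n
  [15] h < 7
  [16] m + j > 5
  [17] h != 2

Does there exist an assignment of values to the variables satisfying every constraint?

One satisfying assignment is m = 3, n = 2, k = 6, j = 5, h = 5.
For the less obvious constraints — constraint 1: j + k = 11; constraint 4: n - m = -1 — and the others hold by inspection.

Satisfiable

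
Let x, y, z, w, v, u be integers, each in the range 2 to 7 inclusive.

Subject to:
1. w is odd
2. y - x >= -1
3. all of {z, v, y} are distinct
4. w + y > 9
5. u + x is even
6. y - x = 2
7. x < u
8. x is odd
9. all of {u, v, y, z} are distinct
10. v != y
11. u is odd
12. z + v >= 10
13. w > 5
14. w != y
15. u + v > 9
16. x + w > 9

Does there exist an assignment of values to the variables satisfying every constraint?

Try x = 3, y = 5, z = 6, w = 7, v = 4, u = 7.
Check constraint 2: y - x = 2; constraint 4: w + y = 12; constraint 6: y - x = 2. The remaining constraints are straightforward to verify.

Satisfiable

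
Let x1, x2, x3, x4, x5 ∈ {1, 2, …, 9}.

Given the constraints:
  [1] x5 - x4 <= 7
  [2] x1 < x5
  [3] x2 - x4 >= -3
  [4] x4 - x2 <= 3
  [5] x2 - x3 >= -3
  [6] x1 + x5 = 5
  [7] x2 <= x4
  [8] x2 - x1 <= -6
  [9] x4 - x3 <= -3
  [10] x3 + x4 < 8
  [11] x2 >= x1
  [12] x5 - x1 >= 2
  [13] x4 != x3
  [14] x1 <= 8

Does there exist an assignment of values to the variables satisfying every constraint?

Constraints 1, 5, 8, 9, and 12 give x4 − x5 ≥ -7, x5 − x1 ≥ 2, x1 − x2 ≥ 6, x2 − x3 ≥ -3, x3 − x4 ≥ 3.
Adding all 5 inequalities: the left sides telescope to 0, and the right sides sum to (-7) + 2 + 6 + (-3) + 3 = 1. So 0 ≥ 1, which is false.

Unsatisfiable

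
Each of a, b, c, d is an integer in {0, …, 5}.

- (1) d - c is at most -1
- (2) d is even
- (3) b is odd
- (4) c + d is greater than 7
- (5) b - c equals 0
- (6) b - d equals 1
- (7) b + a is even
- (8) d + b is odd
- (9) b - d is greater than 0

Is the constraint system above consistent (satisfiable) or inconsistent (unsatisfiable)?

Try a = 5, b = 5, c = 5, d = 4.
Check constraint 1: d - c = -1; constraint 4: c + d = 9; constraint 5: b - c = 0. The remaining constraints are straightforward to verify.

Satisfiable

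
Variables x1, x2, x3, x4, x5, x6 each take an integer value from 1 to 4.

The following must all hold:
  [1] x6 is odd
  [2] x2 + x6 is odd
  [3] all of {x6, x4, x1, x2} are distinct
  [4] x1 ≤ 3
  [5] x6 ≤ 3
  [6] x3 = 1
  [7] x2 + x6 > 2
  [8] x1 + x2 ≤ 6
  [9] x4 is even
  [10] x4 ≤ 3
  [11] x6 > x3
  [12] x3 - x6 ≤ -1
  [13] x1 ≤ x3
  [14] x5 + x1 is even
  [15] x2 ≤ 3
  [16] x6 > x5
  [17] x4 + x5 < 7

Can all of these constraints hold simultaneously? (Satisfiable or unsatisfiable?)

Unsatisfiable

Constraints 4, 5, 10, and 15 confine each of x6, x4, x1, x2 to the 3 values {1, …, 3} (the domain already gives each ≥ 1).
Constraint 3 requires all 4 of them to be distinct, but only 3 values are available — impossible by the pigeonhole principle.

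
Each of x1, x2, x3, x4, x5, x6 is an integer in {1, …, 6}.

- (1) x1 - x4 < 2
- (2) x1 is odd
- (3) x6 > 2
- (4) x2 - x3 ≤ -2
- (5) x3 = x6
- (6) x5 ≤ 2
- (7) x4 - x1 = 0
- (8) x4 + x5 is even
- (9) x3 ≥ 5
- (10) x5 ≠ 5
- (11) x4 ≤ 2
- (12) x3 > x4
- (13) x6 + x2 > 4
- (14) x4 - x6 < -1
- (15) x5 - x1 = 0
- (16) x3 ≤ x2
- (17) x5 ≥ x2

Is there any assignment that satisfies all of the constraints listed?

Unsatisfiable

From constraints 9 and 16: x2 ≥ x3 and x3 ≥ 5, so x2 ≥ 5. From constraints 6 and 17: x2 ≤ x5 and x5 ≤ 2, so x2 ≤ 2. But 2 < 5, so no value of x2 works.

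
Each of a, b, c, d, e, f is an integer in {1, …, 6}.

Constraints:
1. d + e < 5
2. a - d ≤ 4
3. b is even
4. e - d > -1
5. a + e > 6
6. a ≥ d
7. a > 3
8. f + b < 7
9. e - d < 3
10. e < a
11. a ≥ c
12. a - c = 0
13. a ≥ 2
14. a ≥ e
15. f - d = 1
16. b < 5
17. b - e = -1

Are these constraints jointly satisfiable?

Satisfiable

Try a = 4, b = 2, c = 4, d = 1, e = 3, f = 2.
Check constraint 1: d + e = 4; constraint 2: a - d = 3; constraint 4: e - d = 2. The remaining constraints are straightforward to verify.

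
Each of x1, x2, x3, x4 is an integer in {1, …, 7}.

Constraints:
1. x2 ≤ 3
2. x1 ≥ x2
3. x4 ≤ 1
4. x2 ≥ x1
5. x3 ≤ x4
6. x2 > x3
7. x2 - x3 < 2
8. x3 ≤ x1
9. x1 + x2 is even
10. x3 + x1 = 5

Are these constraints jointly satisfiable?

From constraints 3 and 5: x3 ≤ x4 ≤ 1. From constraints 1 and 4: x1 ≤ x2 ≤ 3. Hence x3 + x1 ≤ 4. But constraint 10 requires x3 + x1 = 5, and 5 > 4. Contradiction.

Unsatisfiable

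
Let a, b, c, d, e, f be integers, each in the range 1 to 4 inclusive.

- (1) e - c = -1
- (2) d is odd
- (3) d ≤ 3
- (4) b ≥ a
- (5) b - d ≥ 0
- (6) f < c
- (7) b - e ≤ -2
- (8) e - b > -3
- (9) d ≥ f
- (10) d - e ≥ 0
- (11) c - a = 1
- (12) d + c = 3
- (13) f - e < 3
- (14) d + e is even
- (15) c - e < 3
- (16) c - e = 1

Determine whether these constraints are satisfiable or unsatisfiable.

Unsatisfiable

Constraints 5, 7, and 10 give e − b ≥ 2, b − d ≥ 0, d − e ≥ 0.
Adding all 3 inequalities: the left sides telescope to 0, and the right sides sum to 2 + 0 + 0 = 2. So 0 ≥ 2, which is false.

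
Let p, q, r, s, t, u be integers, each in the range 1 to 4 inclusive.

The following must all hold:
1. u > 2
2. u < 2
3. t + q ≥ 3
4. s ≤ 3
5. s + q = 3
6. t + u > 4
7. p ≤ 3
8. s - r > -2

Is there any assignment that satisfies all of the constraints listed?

Unsatisfiable

From constraint 1: u ≥ 3. From constraint 2: u ≤ 1. But 1 < 3, so no value of u works.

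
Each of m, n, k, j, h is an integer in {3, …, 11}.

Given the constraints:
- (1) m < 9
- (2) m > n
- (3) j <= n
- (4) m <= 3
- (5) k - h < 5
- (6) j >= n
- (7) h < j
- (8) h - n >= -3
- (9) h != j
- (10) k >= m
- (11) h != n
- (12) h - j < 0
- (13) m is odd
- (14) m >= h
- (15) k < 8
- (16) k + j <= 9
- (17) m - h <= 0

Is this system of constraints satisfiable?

Constraints 2, 3, 12, and 17 give j ≤ n, n < m, m ≤ h, h < j. Chaining: j ≤ n < m ≤ h < j, which forces j < j — impossible.

Unsatisfiable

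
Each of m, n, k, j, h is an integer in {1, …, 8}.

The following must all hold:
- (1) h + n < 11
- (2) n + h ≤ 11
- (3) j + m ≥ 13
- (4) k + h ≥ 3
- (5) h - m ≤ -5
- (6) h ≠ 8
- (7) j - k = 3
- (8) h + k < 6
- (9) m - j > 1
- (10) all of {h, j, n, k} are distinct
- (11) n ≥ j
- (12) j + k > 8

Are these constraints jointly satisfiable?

Satisfiable

Try m = 8, n = 8, k = 3, j = 6, h = 1.
Check constraint 1: h + n = 9; constraint 2: n + h = 9. The remaining constraints are straightforward to verify.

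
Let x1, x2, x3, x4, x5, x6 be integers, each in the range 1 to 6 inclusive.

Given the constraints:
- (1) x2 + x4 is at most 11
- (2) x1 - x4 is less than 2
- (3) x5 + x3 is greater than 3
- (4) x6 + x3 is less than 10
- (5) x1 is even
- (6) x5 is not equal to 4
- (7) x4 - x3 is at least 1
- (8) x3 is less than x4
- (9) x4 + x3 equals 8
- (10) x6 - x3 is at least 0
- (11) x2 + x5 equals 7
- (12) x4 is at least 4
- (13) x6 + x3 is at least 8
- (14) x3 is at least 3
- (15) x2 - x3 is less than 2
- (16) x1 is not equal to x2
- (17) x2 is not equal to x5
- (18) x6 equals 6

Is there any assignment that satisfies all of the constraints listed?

Satisfiable

Take x1 = 6, x2 = 4, x3 = 3, x4 = 5, x5 = 3, x6 = 6. Then constraint 1: x2 + x4 = 9; constraint 2: x1 - x4 = 1; constraint 3: x5 + x3 = 6, and every other listed constraint is also met.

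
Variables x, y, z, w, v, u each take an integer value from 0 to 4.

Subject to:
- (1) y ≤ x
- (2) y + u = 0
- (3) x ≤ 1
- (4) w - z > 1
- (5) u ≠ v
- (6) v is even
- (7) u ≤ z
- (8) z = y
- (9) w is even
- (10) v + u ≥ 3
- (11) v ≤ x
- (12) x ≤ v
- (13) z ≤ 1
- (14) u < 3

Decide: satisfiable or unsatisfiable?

From constraints 3 and 11: v ≤ x ≤ 1. From constraints 7 and 13: u ≤ z ≤ 1. Hence v + u ≤ 2. But constraint 10 requires v + u ≥ 3, and 3 > 2. Contradiction.

Unsatisfiable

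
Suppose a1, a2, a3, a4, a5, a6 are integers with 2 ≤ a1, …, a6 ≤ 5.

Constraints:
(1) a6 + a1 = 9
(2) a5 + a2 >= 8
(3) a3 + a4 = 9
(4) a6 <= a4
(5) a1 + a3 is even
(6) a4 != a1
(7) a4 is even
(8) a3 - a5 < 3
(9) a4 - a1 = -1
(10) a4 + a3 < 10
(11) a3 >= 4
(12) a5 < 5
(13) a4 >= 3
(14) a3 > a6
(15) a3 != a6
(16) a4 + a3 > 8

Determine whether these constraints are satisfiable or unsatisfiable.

Satisfiable

Try a1 = 5, a2 = 5, a3 = 5, a4 = 4, a5 = 4, a6 = 4.
Check constraint 1: a6 + a1 = 9; constraint 2: a5 + a2 = 9; constraint 3: a3 + a4 = 9. The remaining constraints are straightforward to verify.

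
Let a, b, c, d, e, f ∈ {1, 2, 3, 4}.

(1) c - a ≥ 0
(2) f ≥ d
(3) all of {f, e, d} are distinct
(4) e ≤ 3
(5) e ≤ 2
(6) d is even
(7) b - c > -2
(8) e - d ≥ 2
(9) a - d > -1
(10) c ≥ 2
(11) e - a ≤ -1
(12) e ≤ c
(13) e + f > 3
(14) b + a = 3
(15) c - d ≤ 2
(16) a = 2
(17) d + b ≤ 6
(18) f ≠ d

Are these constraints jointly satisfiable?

Constraints 1, 8, 11, and 15 give e − d ≥ 2, d − c ≥ -2, c − a ≥ 0, a − e ≥ 1.
Adding all 4 inequalities: the left sides telescope to 0, and the right sides sum to 2 + (-2) + 0 + 1 = 1. So 0 ≥ 1, which is false.

Unsatisfiable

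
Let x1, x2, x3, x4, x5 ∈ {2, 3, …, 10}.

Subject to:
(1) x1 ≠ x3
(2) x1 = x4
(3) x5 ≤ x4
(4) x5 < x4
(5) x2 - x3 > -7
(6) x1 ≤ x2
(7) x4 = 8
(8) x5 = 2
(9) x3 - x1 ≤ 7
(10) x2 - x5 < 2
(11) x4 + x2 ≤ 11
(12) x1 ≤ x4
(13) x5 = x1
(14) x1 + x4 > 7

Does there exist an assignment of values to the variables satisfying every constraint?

Constraint 8 fixes x5 = 2 and constraint 7 fixes x4 = 8. Constraints 2 and 13 give x5 = x1 = x4, so x5 = x4. But 2 ≠ 8 — contradiction.

Unsatisfiable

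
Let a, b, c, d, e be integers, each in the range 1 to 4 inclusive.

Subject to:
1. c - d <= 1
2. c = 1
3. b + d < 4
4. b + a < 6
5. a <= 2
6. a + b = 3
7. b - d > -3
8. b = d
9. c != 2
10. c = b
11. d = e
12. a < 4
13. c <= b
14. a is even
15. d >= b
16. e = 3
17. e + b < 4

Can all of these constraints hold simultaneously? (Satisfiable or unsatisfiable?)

Constraint 2 fixes c = 1 and constraint 16 fixes e = 3. Constraints 8, 10, and 11 give c = b = d = e, so c = e. But 1 ≠ 3 — contradiction.

Unsatisfiable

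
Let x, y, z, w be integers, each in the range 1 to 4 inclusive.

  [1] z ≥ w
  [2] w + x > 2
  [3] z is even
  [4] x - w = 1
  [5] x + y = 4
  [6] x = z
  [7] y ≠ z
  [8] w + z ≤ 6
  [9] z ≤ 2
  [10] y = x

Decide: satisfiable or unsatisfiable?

From constraints 6 and 10, y = x = z, so y = z. But constraint 7 says y ≠ z. Contradiction.

Unsatisfiable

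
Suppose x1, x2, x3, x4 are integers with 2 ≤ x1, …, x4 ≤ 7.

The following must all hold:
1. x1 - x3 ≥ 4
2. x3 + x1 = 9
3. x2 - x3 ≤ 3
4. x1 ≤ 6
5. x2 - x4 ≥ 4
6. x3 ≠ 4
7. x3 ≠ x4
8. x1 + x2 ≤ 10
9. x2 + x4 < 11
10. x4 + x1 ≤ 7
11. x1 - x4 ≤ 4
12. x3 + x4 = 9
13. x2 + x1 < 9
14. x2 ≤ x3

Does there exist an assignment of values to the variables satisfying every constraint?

Unsatisfiable

Constraints 1, 3, 5, and 11 give x4 − x1 ≥ -4, x1 − x3 ≥ 4, x3 − x2 ≥ -3, x2 − x4 ≥ 4.
Adding all 4 inequalities: the left sides telescope to 0, and the right sides sum to (-4) + 4 + (-3) + 4 = 1. So 0 ≥ 1, which is false.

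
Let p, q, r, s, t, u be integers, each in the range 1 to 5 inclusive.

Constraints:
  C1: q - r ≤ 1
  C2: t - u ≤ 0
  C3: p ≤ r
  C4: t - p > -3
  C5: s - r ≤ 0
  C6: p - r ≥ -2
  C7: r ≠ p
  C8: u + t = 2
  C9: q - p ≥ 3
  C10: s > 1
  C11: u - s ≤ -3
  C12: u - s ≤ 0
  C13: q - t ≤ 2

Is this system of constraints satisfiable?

Unsatisfiable

Constraints 2, 5, 6, 9, 11, and 13 give s − u ≥ 3, u − t ≥ 0, t − q ≥ -2, q − p ≥ 3, p − r ≥ -2, r − s ≥ 0.
Adding all 6 inequalities: the left sides telescope to 0, and the right sides sum to 3 + 0 + (-2) + 3 + (-2) + 0 = 2. So 0 ≥ 2, which is false.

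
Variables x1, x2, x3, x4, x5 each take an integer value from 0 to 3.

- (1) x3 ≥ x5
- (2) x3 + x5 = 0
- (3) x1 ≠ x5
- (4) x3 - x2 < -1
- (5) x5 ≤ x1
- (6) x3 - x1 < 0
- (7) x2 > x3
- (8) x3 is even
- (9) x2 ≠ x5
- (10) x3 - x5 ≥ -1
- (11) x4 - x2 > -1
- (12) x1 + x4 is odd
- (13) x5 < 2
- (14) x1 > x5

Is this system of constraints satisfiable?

Satisfiable

The assignment x1 = 1, x2 = 2, x3 = 0, x4 = 2, x5 = 0 works:
  constraint 2 holds since x3 + x5 = 0.
  constraint 4 holds since x3 - x2 = -2.
  constraint 6 holds since x3 - x1 = -1.
The rest check out directly.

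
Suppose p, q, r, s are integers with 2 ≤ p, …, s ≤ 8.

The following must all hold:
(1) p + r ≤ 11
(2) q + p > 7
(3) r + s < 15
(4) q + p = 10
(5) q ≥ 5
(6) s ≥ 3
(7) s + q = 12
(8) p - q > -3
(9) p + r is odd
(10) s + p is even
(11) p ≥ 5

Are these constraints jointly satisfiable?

Satisfiable

Try p = 5, q = 5, r = 6, s = 7.
Check constraint 1: p + r = 11; constraint 2: q + p = 10. The remaining constraints are straightforward to verify.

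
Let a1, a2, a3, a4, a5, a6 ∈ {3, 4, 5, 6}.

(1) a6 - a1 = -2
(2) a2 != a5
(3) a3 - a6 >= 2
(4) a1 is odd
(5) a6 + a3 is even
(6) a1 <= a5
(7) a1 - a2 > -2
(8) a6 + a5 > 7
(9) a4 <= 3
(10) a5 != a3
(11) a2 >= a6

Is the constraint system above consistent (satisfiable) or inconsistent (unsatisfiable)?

Take a1 = 5, a2 = 5, a3 = 5, a4 = 3, a5 = 6, a6 = 3. Then constraint 1: a6 - a1 = -2; constraint 3: a3 - a6 = 2; constraint 7: a1 - a2 = 0, and every other listed constraint is also met.

Satisfiable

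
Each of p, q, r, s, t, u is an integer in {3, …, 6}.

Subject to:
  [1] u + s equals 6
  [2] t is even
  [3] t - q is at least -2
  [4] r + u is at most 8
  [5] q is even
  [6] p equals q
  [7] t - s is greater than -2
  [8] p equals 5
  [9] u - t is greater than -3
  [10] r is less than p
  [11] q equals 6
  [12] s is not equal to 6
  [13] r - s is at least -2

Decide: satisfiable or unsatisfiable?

Unsatisfiable

Constraint 8 fixes p = 5 and constraint 11 fixes q = 6, but constraint 6 requires p = q. Since 5 ≠ 6, contradiction.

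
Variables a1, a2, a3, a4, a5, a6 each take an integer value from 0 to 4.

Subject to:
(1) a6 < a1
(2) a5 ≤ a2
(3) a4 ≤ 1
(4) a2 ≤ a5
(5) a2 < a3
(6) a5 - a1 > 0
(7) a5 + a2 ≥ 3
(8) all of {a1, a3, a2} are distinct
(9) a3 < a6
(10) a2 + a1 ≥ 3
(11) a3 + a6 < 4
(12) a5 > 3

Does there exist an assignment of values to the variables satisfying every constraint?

Constraints 1, 2, 5, 6, and 9 give a5 ≤ a2, a2 < a3, a3 < a6, a6 < a1, a1 < a5. Chaining: a5 ≤ a2 < a3 < a6 < a1 < a5, which forces a5 < a5 — impossible.

Unsatisfiable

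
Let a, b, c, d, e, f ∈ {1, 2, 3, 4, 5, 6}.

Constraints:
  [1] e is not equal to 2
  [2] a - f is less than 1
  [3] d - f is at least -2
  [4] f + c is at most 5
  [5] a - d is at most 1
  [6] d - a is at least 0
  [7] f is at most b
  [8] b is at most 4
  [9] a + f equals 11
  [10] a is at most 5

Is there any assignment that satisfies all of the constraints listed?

Unsatisfiable

From constraint 10: a ≤ 5. From constraints 7 and 8: f ≤ b ≤ 4. Hence a + f ≤ 9. But constraint 9 requires a + f = 11, and 11 > 9. Contradiction.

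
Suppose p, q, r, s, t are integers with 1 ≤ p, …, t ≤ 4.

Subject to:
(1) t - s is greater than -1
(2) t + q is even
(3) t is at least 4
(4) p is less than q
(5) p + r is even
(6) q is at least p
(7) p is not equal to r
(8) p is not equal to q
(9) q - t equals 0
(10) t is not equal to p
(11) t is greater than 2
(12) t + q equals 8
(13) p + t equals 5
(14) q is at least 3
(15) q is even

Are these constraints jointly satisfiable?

Take p = 1, q = 4, r = 3, s = 4, t = 4. Then constraint 1: t - s = 0; constraint 9: q - t = 0; constraint 12: t + q = 8, and every other listed constraint is also met.

Satisfiable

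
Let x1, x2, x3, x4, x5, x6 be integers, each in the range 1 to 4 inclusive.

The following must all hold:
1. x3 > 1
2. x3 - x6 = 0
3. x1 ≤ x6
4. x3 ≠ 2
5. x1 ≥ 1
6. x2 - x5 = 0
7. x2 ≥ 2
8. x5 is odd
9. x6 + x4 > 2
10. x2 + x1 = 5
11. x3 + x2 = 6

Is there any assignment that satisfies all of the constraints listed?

Satisfiable

Take x1 = 2, x2 = 3, x3 = 3, x4 = 1, x5 = 3, x6 = 3. Then constraint 2: x3 - x6 = 0; constraint 6: x2 - x5 = 0; constraint 9: x6 + x4 = 4, and every other listed constraint is also met.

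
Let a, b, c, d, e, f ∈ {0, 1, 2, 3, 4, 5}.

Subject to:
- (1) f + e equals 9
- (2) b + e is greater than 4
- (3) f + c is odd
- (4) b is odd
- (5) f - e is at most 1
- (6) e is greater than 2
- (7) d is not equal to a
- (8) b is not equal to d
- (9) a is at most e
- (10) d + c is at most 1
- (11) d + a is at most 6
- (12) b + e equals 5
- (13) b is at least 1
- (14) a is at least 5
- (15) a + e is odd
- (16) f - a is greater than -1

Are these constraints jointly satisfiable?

Unsatisfiable

From constraint 13: b ≥ 1. From constraints 9 and 14: e ≥ a ≥ 5. Hence b + e ≥ 6. But constraint 12 requires b + e = 5, and 5 < 6. Contradiction.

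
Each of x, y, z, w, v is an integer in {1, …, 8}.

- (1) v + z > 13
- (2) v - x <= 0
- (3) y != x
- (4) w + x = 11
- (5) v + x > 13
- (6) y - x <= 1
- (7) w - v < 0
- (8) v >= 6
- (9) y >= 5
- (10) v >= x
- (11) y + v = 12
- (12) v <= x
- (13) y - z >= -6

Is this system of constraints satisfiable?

Setting (x, y, z, w, v) = (7, 5, 8, 4, 7) satisfies everything: constraint 1: v + z = 15; constraint 2: v - x = 0, and the others follow.

Satisfiable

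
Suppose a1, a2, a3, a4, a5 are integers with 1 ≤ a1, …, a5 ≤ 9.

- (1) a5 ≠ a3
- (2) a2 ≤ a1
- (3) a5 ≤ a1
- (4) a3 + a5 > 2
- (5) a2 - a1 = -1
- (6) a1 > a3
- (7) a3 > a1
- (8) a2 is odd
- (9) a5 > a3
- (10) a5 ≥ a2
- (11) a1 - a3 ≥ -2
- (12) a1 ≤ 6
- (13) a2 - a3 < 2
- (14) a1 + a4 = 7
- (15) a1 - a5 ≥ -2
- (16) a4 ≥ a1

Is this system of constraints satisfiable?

Constraints 3, 7, and 9 give a5 ≤ a1, a1 < a3, a3 < a5. Chaining: a5 ≤ a1 < a3 < a5, which forces a5 < a5 — impossible.

Unsatisfiable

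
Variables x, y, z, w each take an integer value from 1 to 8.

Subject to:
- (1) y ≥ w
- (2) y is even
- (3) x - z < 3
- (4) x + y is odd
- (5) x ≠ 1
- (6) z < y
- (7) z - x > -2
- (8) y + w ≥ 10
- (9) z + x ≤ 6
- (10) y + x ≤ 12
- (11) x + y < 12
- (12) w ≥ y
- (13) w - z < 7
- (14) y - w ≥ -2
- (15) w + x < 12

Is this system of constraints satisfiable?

One satisfying assignment is x = 3, y = 6, z = 2, w = 6.
For the less obvious constraints — constraint 3: x - z = 1; constraint 7: z - x = -1 — and the others hold by inspection.

Satisfiable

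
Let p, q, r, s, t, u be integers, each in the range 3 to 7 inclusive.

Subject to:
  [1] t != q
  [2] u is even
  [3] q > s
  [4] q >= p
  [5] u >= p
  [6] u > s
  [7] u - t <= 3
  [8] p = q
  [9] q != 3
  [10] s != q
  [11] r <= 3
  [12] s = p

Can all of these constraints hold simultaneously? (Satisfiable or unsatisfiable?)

From constraints 8 and 12, s = p = q, so s = q. But constraint 10 says s ≠ q. Contradiction.

Unsatisfiable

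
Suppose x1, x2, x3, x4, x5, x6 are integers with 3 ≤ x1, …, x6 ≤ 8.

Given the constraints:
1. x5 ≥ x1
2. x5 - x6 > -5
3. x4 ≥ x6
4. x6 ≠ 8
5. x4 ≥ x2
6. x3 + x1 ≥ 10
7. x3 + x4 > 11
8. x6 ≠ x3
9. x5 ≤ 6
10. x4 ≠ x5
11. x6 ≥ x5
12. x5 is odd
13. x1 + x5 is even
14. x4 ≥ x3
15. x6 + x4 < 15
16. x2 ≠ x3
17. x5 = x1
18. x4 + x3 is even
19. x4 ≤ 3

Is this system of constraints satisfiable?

From constraints 14 and 19: x3 ≤ x4 ≤ 3. From constraints 1 and 9: x1 ≤ x5 ≤ 6. Hence x3 + x1 ≤ 9. But constraint 6 requires x3 + x1 ≥ 10, and 10 > 9. Contradiction.

Unsatisfiable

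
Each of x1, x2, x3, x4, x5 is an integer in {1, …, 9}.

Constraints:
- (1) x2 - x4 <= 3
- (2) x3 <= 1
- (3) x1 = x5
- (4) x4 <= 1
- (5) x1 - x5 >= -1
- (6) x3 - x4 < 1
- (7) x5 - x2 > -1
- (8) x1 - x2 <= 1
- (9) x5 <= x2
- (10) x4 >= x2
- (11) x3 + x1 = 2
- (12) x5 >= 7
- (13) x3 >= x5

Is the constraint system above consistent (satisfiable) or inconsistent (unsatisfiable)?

From constraints 9 and 12: x2 ≥ x5 and x5 ≥ 7, so x2 ≥ 7. From constraints 4 and 10: x2 ≤ x4 and x4 ≤ 1, so x2 ≤ 1. But 1 < 7, so no value of x2 works.

Unsatisfiable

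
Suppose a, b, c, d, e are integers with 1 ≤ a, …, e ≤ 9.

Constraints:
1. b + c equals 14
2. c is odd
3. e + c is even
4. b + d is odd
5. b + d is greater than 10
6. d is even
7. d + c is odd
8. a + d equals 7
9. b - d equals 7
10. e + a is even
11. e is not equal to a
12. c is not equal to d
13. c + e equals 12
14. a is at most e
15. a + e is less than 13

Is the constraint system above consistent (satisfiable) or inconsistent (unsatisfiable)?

Satisfiable

Setting (a, b, c, d, e) = (5, 9, 5, 2, 7) satisfies everything: constraint 1: b + c = 14; constraint 5: b + d = 11; constraint 8: a + d = 7, and the others follow.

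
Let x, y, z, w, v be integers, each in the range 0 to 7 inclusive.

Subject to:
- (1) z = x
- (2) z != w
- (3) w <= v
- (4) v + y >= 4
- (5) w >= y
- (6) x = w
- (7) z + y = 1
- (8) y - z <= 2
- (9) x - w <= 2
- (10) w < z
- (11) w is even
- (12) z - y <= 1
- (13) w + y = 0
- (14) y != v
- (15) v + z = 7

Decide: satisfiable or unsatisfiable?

Unsatisfiable

From constraints 1 and 6, z = x = w, so z = w. But constraint 2 says z ≠ w. Contradiction.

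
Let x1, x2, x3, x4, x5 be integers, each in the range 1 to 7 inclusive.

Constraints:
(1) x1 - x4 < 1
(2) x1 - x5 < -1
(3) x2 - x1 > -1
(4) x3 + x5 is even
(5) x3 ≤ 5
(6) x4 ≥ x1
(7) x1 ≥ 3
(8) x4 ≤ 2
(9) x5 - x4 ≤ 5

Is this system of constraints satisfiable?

Unsatisfiable

From constraints 6 and 7: x4 ≥ x1 and x1 ≥ 3, so x4 ≥ 3. From constraint 8: x4 ≤ 2. But 2 < 3, so no value of x4 works.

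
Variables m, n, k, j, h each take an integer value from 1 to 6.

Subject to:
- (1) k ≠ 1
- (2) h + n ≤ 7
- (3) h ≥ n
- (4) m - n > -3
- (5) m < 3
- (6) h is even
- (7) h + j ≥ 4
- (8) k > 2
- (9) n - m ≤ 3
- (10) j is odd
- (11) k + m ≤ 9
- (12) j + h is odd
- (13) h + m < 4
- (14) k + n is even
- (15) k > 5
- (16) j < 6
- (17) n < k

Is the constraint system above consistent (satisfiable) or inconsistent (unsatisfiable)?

Satisfiable

One satisfying assignment is m = 1, n = 2, k = 6, j = 5, h = 2.
For the less obvious constraints — constraint 2: h + n = 4; constraint 4: m - n = -1; constraint 7: h + j = 7 — and the others hold by inspection.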